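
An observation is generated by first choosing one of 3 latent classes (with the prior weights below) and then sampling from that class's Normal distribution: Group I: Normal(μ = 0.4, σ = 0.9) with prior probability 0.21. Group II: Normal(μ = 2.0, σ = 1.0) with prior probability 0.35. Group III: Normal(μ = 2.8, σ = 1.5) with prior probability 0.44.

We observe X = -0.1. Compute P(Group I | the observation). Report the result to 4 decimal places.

0.7046

Posterior ∝ prior × likelihood, so P(k | x) ∝ π_k f_k(x); normalise over all components.
Evaluate each component's likelihood at the observed value:
  L_I = (1/(0.9·√(2π)))·exp(−(-0.1−0.4)²/(2·0.9²)) = 0.443269·exp(-0.15432) = 0.37988
  L_II = (1/(1.0·√(2π)))·exp(−(-0.1−2.0)²/(2·1.0²)) = 0.398942·exp(-2.20500) = 0.0439836
  L_III = (1/(1.5·√(2π)))·exp(−(-0.1−2.8)²/(2·1.5²)) = 0.265962·exp(-1.86889) = 0.0410365
Prior × likelihood for each component:
  π_I·L_I = 0.21 × 0.37988 = 0.0797749
  π_II·L_II = 0.35 × 0.0439836 = 0.0153943
  π_III·L_III = 0.44 × 0.0410365 = 0.0180561
Denominator: 0.0797749 + 0.0153943 + 0.0180561 = 0.113225
P(Group I | data) ≈ 0.7046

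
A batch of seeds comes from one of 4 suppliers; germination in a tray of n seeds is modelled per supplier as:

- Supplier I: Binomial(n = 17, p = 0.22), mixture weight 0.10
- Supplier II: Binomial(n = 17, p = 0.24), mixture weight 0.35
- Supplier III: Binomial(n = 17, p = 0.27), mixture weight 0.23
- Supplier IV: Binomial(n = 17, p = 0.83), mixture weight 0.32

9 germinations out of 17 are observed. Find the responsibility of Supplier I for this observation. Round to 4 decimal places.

The responsibility of component k is π_k f_k(x) divided by Σ_j π_j f_j(x).
Binomial probabilities:
  f_I = C(17,9)·0.22^9·0.78^8 = 24310·1.20727e-06·0.137011 = 0.00402111
  f_II = C(17,9)·0.24^9·0.76^8 = 24310·2.64181e-06·0.111303 = 0.00714817
  f_III = C(17,9)·0.27^9·0.73^8 = 24310·7.6256e-06·0.080646 = 0.01495
  f_IV = C(17,9)·0.83^9·0.17^8 = 24310·0.18694·6.97576e-07 = 0.00317015
Unnormalised posteriors:
  π_I·f_I = 0.10 × 0.00402111 = 0.000402111
  π_II·f_II = 0.35 × 0.00714817 = 0.00250186
  π_III·f_III = 0.23 × 0.01495 = 0.0034385
  π_IV·f_IV = 0.32 × 0.00317015 = 0.00101445
Sum: 0.000402111 + 0.00250186 + 0.0034385 + 0.00101445 = 0.00735692
P(Supplier I | 9 germinations out of 17) ≈ 0.0547

0.0547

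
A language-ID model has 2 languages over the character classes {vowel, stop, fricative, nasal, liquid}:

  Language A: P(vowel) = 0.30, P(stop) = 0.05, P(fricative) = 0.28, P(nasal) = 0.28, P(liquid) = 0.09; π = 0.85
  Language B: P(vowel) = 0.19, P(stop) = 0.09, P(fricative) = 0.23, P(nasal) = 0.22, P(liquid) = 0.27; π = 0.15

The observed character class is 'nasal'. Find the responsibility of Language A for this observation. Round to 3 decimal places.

0.878

By Bayes' theorem, P(k | x) = P(Z=k) f_k(x) / Σ_j P(Z=j) f_j(x).
Component likelihoods at x = 'nasal':
  L_A = 0.28
  L_B = 0.22
Multiply by the mixture weights:
  P(Z=A)·L_A = 0.85 × 0.28 = 0.238
  P(Z=B)·L_B = 0.15 × 0.22 = 0.033
Denominator: 0.238 + 0.033 = 0.271
So the posterior for Language A is 0.238 / 0.271 ≈ 0.878.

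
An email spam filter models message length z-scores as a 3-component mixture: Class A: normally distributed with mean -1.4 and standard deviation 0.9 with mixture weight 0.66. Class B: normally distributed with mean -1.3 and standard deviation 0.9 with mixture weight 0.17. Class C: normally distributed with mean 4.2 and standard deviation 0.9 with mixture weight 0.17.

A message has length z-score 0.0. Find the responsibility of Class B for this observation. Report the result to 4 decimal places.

0.2333

Apply Bayes' rule: the posterior for each component is proportional to its prior times its likelihood at x.
Evaluate each component's likelihood at the observed value:
  L_A = 0.132198
  L_B = 0.156173
  L_C = 8.27338e-06
Multiply by the mixture weights:
  π_A·L_A = 0.66 × 0.132198 = 0.0872507
  π_B·L_B = 0.17 × 0.156173 = 0.0265495
  π_C·L_C = 0.17 × 8.27338e-06 = 1.40648e-06
Denominator: 0.0872507 + 0.0265495 + 1.40648e-06 = 0.113802
Responsibility of Class B: 0.0265495 / 0.113802 ≈ 0.2333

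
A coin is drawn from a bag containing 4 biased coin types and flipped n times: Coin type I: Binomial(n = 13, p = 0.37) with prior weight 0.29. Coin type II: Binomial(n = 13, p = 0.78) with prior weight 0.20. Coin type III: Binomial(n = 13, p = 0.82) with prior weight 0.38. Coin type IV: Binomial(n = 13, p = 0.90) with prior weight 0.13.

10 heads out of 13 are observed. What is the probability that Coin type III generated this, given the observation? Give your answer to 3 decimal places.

The responsibility of component k is w_k f_k(x) divided by Σ_j w_j f_j(x).
Binomial probabilities:
  f_I = 0.00343878
  f_II = 0.253852
  f_III = 0.229257
  f_IV = 0.099722
Weight by the priors:
  w_I·f_I = 0.29 × 0.00343878 = 0.000997247
  w_II·f_II = 0.20 × 0.253852 = 0.0507703
  w_III·f_III = 0.38 × 0.229257 = 0.0871176
  w_IV·f_IV = 0.13 × 0.099722 = 0.0129639
Evidence: 0.000997247 + 0.0507703 + 0.0871176 + 0.0129639 = 0.151849
Responsibility of Coin type III: 0.0871176 / 0.151849 ≈ 0.574

0.574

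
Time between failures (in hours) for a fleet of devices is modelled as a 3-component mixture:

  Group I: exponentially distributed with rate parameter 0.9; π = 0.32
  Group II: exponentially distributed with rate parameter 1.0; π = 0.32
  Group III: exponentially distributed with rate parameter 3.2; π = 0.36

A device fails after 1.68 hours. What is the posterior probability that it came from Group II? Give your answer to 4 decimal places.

0.4643

Apply Bayes' rule: the posterior for each component is proportional to its prior times its likelihood at x.
Exponential densities:
  L_I = 0.9·e^(−0.9·1.68) = 0.9·e^(−1.5120) = 0.198422
  L_II = 1.0·e^(−1.0·1.68) = 1.0·e^(−1.6800) = 0.186374
  L_III = 3.2·e^(−3.2·1.68) = 3.2·e^(−5.3760) = 0.0148041
Unnormalised posteriors:
  π_I·L_I = 0.32 × 0.198422 = 0.063495
  π_II·L_II = 0.32 × 0.186374 = 0.0596397
  π_III·L_III = 0.36 × 0.0148041 = 0.00532949
Normaliser: 0.063495 + 0.0596397 + 0.00532949 = 0.128464
P(Group II | the observation) ≈ 0.4643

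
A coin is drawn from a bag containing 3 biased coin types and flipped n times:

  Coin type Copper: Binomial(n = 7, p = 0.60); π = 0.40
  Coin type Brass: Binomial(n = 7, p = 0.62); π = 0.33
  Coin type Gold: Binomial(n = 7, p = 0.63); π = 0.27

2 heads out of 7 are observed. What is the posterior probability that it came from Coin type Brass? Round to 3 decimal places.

The responsibility of component k is π_k f_k(x) divided by Σ_j π_j f_j(x).
Evaluate each component's likelihood at the observed value:
  f_Copper = 0.0774144
  f_Brass = 0.0639618
  f_Gold = 0.0577975
Unnormalised posteriors:
  π_Copper·f_Copper = 0.40 × 0.0774144 = 0.0309658
  π_Brass·f_Brass = 0.33 × 0.0639618 = 0.0211074
  π_Gold·f_Gold = 0.27 × 0.0577975 = 0.0156053
Evidence: 0.0309658 + 0.0211074 + 0.0156053 = 0.0676785
So the posterior for Coin type Brass is 0.0211074 / 0.0676785 ≈ 0.312.

0.312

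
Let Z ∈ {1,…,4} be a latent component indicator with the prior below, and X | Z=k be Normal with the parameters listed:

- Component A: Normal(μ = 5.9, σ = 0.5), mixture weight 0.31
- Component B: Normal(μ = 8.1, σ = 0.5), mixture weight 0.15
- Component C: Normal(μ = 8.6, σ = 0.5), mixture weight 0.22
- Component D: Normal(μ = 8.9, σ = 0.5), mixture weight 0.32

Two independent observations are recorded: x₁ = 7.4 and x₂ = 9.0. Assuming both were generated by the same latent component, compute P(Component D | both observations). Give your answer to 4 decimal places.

0.1477

Posterior ∝ prior × likelihood, so P(k | x) ∝ P(Z=k) f_k(x); normalise over all components.
Since both observations come from the same component, the likelihood for component k is f_k(x₁)·f_k(x₂).
  p_A = [(1/(0.5·√(2π)))·exp(−(7.4−5.9)²/(2·0.5²)) = 0.797885·exp(-4.50000) = 0.0088637] × [3.58757e-09] = 3.17991e-11
  p_B = [(1/(0.5·√(2π)))·exp(−(7.4−8.1)²/(2·0.5²)) = 0.797885·exp(-0.98000) = 0.299455] × [0.1579] = 0.047284
  p_C = [(1/(0.5·√(2π)))·exp(−(7.4−8.6)²/(2·0.5²)) = 0.797885·exp(-2.88000) = 0.0447891] × [0.579383] = 0.02595
  p_D = [(1/(0.5·√(2π)))·exp(−(7.4−8.9)²/(2·0.5²)) = 0.797885·exp(-4.50000) = 0.0088637] × [0.782085] = 0.00693217
Multiply by the mixture weights:
  P(Z=A)·p_A = 0.31 × 3.17991e-11 = 9.85773e-12
  P(Z=B)·p_B = 0.15 × 0.047284 = 0.0070926
  P(Z=C)·p_C = 0.22 × 0.02595 = 0.00570901
  P(Z=D)·p_D = 0.32 × 0.00693217 = 0.00221829
Marginal: 9.85773e-12 + 0.0070926 + 0.00570901 + 0.00221829 = 0.0150199
So the posterior for Component D is 0.00221829 / 0.0150199 ≈ 0.1477.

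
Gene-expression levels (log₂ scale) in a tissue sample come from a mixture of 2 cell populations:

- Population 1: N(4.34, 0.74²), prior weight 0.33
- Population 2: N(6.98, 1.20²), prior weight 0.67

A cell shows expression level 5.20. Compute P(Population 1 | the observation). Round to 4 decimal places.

0.5499

The responsibility of component k is π_k f_k(x) divided by Σ_j π_j f_j(x).
Evaluate each component's likelihood at the observed value:
  p_1 = 0.274407
  p_2 = 0.110648
Unnormalised posteriors:
  π_1·p_1 = 0.33 × 0.274407 = 0.0905542
  π_2·p_2 = 0.67 × 0.110648 = 0.0741343
Sum: 0.0905542 + 0.0741343 = 0.164689
P(Population 1 | the observation) = 0.0905542 / 0.164689 ≈ 0.5499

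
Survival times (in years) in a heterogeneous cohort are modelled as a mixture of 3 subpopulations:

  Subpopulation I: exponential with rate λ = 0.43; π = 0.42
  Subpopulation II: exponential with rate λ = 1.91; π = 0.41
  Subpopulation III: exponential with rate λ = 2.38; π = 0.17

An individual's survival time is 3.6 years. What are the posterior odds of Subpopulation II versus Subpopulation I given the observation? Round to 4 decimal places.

0.0210

Posterior odds = (π_i f_i(x)) / (π_j f_j(x)); the normalising sum cancels.
Exponential densities:
  L_I = 0.43·e^(−0.43·3.6) = 0.43·e^(−1.5480) = 0.0914493
  L_II = 1.91·e^(−1.91·3.6) = 1.91·e^(−6.8760) = 0.00197163
  L_III = 2.38·e^(−2.38·3.6) = 2.38·e^(−8.5680) = 0.00045242
Posterior odds = (π_II·L_II) / (π_I·L_I) = (0.41·0.00197163) / (0.42·0.0914493) = 0.000808367 / 0.0384087 ≈ 0.0210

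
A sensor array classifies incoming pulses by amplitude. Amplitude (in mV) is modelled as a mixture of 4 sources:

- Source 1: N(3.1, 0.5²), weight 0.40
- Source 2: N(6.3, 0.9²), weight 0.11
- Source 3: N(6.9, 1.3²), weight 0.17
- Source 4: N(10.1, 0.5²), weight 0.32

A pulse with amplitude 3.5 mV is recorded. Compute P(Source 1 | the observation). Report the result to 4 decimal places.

0.9911

Apply Bayes' rule: the posterior for each component is proportional to its prior times its likelihood at x.
Normal densities:
  p_1 = 0.579383
  p_2 = 0.00350668
  p_3 = 0.0100376
  p_4 = 1.16468e-38
Weight by the priors:
  π_1·p_1 = 0.40 × 0.579383 = 0.231753
  π_2·p_2 = 0.11 × 0.00350668 = 0.000385735
  π_3·p_3 = 0.17 × 0.0100376 = 0.00170639
  π_4·p_4 = 0.32 × 1.16468e-38 = 3.72696e-39
Evidence: 0.231753 + 0.000385735 + 0.00170639 + 3.72696e-39 = 0.233845
So the posterior for Source 1 is 0.231753 / 0.233845 ≈ 0.9911.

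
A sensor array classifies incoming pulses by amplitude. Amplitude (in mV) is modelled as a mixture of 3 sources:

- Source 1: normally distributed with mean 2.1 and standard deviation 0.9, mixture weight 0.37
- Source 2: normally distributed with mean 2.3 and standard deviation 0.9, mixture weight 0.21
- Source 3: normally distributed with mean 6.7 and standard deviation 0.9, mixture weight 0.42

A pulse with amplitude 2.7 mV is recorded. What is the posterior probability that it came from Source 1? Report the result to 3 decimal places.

Apply Bayes' rule: the posterior for each component is proportional to its prior times its likelihood at x.
Normal densities:
  f_1 = 0.354942
  f_2 = 0.401582
  f_3 = 2.27688e-05
Multiply by the mixture weights:
  w_1·f_1 = 0.37 × 0.354942 = 0.131329
  w_2·f_2 = 0.21 × 0.401582 = 0.0843322
  w_3·f_3 = 0.42 × 2.27688e-05 = 9.56288e-06
Denominator: 0.131329 + 0.0843322 + 9.56288e-06 = 0.21567
So the posterior for Source 1 is 0.131329 / 0.21567 ≈ 0.609.

0.609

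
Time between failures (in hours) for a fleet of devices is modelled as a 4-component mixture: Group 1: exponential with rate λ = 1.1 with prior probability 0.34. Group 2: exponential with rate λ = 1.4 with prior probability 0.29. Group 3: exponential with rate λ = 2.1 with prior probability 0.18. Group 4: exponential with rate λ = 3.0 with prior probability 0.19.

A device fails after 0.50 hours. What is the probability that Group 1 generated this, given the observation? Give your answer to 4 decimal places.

0.3188

Apply Bayes' rule: the posterior for each component is proportional to its prior times its likelihood at x.
Evaluate each component's likelihood at the observed value:
  f_1 = 1.1·e^(−1.1·0.50) = 1.1·e^(−0.5500) = 0.634645
  f_2 = 1.4·e^(−1.4·0.50) = 1.4·e^(−0.7000) = 0.695219
  f_3 = 2.1·e^(−2.1·0.50) = 2.1·e^(−1.0500) = 0.734869
  f_4 = 3.0·e^(−3.0·0.50) = 3.0·e^(−1.5000) = 0.66939
Multiply by the mixture weights:
  w_1·f_1 = 0.34 × 0.634645 = 0.215779
  w_2·f_2 = 0.29 × 0.695219 = 0.201614
  w_3·f_3 = 0.18 × 0.734869 = 0.132276
  w_4·f_4 = 0.19 × 0.66939 = 0.127184
Denominator: 0.215779 + 0.201614 + 0.132276 + 0.127184 = 0.676854
Responsibility of Group 1: 0.215779 / 0.676854 ≈ 0.3188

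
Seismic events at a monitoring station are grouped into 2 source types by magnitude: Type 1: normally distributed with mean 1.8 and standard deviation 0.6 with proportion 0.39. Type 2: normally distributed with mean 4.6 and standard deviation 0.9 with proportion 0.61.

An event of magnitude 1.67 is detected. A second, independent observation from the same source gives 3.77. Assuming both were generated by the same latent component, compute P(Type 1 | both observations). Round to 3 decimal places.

0.663

By Bayes' theorem, P(k | x) = π_k f_k(x) / Σ_j π_j f_j(x).
Since both observations come from the same component, the likelihood for component k is f_k(x₁)·f_k(x₂).
  L_1 = [0.649479] × [0.00303285] = 0.00196977
  L_2 = [0.00221412] × [0.289724] = 0.000641486
Prior × likelihood for each component:
  π_1·L_1 = 0.39 × 0.00196977 = 0.000768212
  π_2·L_2 = 0.61 × 0.000641486 = 0.000391306
Sum: 0.000768212 + 0.000391306 = 0.00115952
So the posterior for Type 1 is 0.000768212 / 0.00115952 ≈ 0.663.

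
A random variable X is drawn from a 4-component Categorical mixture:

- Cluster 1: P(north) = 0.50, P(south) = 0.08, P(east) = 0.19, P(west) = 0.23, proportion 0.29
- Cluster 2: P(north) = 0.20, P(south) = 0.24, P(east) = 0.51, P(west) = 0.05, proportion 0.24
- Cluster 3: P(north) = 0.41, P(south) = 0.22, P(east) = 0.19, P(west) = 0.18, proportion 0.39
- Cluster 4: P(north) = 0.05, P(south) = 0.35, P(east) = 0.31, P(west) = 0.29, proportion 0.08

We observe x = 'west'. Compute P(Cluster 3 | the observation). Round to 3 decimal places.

Apply Bayes' rule: the posterior for each component is proportional to its prior times its likelihood at x.
Categorical probabilities:
  f_1 = 0.23
  f_2 = 0.05
  f_3 = 0.18
  f_4 = 0.29
Weight by the priors:
  P(Z=1)·f_1 = 0.29 × 0.23 = 0.0667
  P(Z=2)·f_2 = 0.24 × 0.05 = 0.012
  P(Z=3)·f_3 = 0.39 × 0.18 = 0.0702
  P(Z=4)·f_4 = 0.08 × 0.29 = 0.0232
Sum: 0.0667 + 0.012 + 0.0702 + 0.0232 = 0.1721
P(Cluster 3 | data) ≈ 0.408

0.408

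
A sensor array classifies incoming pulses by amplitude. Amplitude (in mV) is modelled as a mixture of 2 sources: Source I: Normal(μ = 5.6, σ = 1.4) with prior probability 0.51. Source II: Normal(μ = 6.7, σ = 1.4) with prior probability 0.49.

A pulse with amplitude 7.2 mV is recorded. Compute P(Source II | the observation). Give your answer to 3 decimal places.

The responsibility of component k is π_k f_k(x) divided by Σ_j π_j f_j(x).
Component likelihoods at x = 7.2 mV:
  f_I = 0.148307
  f_II = 0.267353
Prior × likelihood for each component:
  π_I·f_I = 0.51 × 0.148307 = 0.0756365
  π_II·f_II = 0.49 × 0.267353 = 0.131003
Marginal: 0.0756365 + 0.131003 = 0.206639
P(Source II | the observation) = 0.131003 / 0.206639 ≈ 0.634

0.634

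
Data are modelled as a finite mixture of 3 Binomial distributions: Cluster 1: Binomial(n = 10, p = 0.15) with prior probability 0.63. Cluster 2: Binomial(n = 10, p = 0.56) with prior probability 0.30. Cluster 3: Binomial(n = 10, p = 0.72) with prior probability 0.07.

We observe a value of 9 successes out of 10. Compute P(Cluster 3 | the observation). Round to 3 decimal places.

0.588

The responsibility of component k is π_k f_k(x) divided by Σ_j π_j f_j(x).
Binomial probabilities:
  p_1 = C(10,9)·0.15^9·0.85^1 = 10·3.84434e-08·0.85 = 3.26769e-07
  p_2 = C(10,9)·0.56^9·0.44^1 = 10·0.00541617·0.44 = 0.0238311
  p_3 = C(10,9)·0.72^9·0.28^1 = 10·0.0519987·0.28 = 0.145596
Prior × likelihood for each component:
  π_1·p_1 = 0.63 × 3.26769e-07 = 2.05864e-07
  π_2·p_2 = 0.30 × 0.0238311 = 0.00714934
  π_3·p_3 = 0.07 × 0.145596 = 0.0101917
Sum: 2.05864e-07 + 0.00714934 + 0.0101917 = 0.0173413
Responsibility of Cluster 3: 0.0101917 / 0.0173413 ≈ 0.588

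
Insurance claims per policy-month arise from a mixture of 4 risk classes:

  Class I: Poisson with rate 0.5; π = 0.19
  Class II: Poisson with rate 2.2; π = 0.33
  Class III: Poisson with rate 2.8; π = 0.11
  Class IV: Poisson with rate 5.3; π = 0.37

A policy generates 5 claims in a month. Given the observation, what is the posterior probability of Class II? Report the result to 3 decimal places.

0.175

The responsibility of component k is π_k f_k(x) divided by Σ_j π_j f_j(x).
Component likelihoods at x = 5 claims:
  L_I = e^(−0.5)·0.5^5/5! = 0.000157951
  L_II = e^(−2.2)·2.2^5/5! = 0.0475866
  L_III = e^(−2.8)·2.8^5/5! = 0.0872136
  L_IV = e^(−5.3)·5.3^5/5! = 0.173955
Prior × likelihood for each component:
  π_I·L_I = 0.19 × 0.000157951 = 3.00106e-05
  π_II·L_II = 0.33 × 0.0475866 = 0.0157036
  π_III·L_III = 0.11 × 0.0872136 = 0.0095935
  π_IV·L_IV = 0.37 × 0.173955 = 0.0643634
Denominator: 3.00106e-05 + 0.0157036 + 0.0095935 + 0.0643634 = 0.0896905
Responsibility of Class II: 0.0157036 / 0.0896905 ≈ 0.175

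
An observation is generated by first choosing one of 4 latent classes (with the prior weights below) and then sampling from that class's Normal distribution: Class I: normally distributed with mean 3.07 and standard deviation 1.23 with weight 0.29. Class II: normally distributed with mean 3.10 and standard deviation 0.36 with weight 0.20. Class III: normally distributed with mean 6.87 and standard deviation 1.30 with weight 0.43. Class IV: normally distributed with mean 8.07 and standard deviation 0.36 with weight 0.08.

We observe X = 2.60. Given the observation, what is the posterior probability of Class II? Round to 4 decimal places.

0.4897

By Bayes' theorem, P(k | x) = π_k f_k(x) / Σ_j π_j f_j(x).
Component likelihoods at x = 2.60:
  p_I = 0.301508
  p_II = 0.422404
  p_III = 0.0013939
  p_IV = 8.15786e-51
Multiply by the mixture weights:
  π_I·p_I = 0.29 × 0.301508 = 0.0874374
  π_II·p_II = 0.20 × 0.422404 = 0.0844808
  π_III·p_III = 0.43 × 0.0013939 = 0.000599376
  π_IV·p_IV = 0.08 × 8.15786e-51 = 6.52629e-52
Denominator: 0.0874374 + 0.0844808 + 0.000599376 + 6.52629e-52 = 0.172518
P(Class II | x) = 0.0844808 / 0.172518 ≈ 0.4897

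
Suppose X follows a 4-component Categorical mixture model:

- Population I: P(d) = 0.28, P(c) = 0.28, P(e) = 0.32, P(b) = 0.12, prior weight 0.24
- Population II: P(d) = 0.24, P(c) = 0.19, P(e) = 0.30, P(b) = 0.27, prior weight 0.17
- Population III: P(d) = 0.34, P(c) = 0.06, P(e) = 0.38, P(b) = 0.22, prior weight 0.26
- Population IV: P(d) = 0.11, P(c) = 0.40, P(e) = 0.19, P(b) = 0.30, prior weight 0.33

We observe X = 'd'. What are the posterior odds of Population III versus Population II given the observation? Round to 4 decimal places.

2.1667

Only the two components matter; the odds are (w_i f_i(x)) / (w_j f_j(x)).
Component likelihoods at x = 'd':
  p_I = 0.28
  p_II = 0.24
  p_III = 0.34
  p_IV = 0.11
Odds = (0.26/0.17) × (0.34/0.24) = 1.52941 × 1.41667 ≈ 2.1667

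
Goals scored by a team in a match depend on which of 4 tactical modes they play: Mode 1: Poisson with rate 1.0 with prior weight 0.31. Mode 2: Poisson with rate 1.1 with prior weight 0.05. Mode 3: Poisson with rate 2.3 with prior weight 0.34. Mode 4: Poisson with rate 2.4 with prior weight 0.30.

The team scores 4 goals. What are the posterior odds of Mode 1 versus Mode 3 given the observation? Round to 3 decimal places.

0.120

Posterior odds = (w_i f_i(x)) / (w_j f_j(x)); the normalising sum cancels.
Poisson probabilities:
  f_1 = 0.0153283
  f_2 = 0.0203065
  f_3 = 0.116902
  f_4 = 0.125408
Odds = (0.31/0.34) × (0.0153283/0.116902) = 0.911765 × 0.131121 ≈ 0.120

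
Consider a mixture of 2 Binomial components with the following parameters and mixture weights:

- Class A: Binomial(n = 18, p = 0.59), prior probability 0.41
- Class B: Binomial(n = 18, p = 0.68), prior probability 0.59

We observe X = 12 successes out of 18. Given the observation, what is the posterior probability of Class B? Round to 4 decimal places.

Posterior ∝ prior × likelihood, so P(k | x) ∝ π_k f_k(x); normalise over all components.
Evaluate each component's likelihood at the observed value:
  p_A = 0.156891
  p_B = 0.19484
Unnormalised posteriors:
  π_A·p_A = 0.41 × 0.156891 = 0.0643254
  π_B·p_B = 0.59 × 0.19484 = 0.114956
Marginal: 0.0643254 + 0.114956 = 0.179281
Responsibility of Class B: 0.114956 / 0.179281 ≈ 0.6412

0.6412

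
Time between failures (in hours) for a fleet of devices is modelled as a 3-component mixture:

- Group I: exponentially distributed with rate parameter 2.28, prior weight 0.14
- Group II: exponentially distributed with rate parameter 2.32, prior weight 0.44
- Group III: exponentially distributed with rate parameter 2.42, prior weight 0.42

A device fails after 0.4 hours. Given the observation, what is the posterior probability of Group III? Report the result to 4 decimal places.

0.4206

Apply Bayes' rule: the posterior for each component is proportional to its prior times its likelihood at x.
Exponential densities:
  p_I = 2.28·e^(−2.28·0.4) = 2.28·e^(−0.9120) = 0.915922
  p_II = 2.32·e^(−2.32·0.4) = 2.32·e^(−0.9280) = 0.917197
  p_III = 2.42·e^(−2.42·0.4) = 2.42·e^(−0.9680) = 0.919218
Unnormalised posteriors:
  π_I·p_I = 0.14 × 0.915922 = 0.128229
  π_II·p_II = 0.44 × 0.917197 = 0.403567
  π_III·p_III = 0.42 × 0.919218 = 0.386071
Evidence: 0.128229 + 0.403567 + 0.386071 = 0.917867
P(Group III | the observation) ≈ 0.4206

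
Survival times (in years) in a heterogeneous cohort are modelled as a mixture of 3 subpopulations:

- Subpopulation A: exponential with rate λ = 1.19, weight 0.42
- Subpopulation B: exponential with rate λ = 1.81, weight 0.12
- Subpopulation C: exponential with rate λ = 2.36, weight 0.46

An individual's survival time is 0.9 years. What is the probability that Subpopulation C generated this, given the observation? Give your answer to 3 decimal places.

0.378

Apply Bayes' rule: the posterior for each component is proportional to its prior times its likelihood at x.
Exponential densities:
  p_A = 0.407772
  p_B = 0.354987
  p_C = 0.282144
Unnormalised posteriors:
  π_A·p_A = 0.42 × 0.407772 = 0.171264
  π_B·p_B = 0.12 × 0.354987 = 0.0425985
  π_C·p_C = 0.46 × 0.282144 = 0.129786
Sum: 0.171264 + 0.0425985 + 0.129786 = 0.343649
Responsibility of Subpopulation C: 0.129786 / 0.343649 ≈ 0.378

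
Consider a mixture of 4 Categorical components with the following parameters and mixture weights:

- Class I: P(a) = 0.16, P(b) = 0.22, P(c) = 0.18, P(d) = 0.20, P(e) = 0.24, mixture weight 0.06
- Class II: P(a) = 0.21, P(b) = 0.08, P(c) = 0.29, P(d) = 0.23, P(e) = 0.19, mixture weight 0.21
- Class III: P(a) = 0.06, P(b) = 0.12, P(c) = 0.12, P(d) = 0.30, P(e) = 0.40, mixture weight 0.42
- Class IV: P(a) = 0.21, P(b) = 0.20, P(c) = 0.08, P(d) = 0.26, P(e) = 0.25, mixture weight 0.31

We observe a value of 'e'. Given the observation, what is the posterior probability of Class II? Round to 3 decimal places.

P(component k | x) = π_k·f_k(x) / marginal(x), where marginal(x) = Σ_j π_j·f_j(x).
Evaluate each component's likelihood at the observed value:
  L_I = 0.24
  L_II = 0.19
  L_III = 0.4
  L_IV = 0.25
Prior × likelihood for each component:
  π_I·L_I = 0.06 × 0.24 = 0.0144
  π_II·L_II = 0.21 × 0.19 = 0.0399
  π_III·L_III = 0.42 × 0.4 = 0.168
  π_IV·L_IV = 0.31 × 0.25 = 0.0775
Marginal: 0.0144 + 0.0399 + 0.168 + 0.0775 = 0.2998
So the posterior for Class II is 0.0399 / 0.2998 ≈ 0.133.

0.133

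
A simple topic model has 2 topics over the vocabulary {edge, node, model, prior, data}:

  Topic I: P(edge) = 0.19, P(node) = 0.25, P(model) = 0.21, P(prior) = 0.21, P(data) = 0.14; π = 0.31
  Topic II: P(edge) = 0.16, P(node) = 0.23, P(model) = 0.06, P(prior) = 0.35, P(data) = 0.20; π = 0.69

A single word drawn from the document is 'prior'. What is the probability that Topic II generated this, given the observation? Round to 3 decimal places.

0.788

The responsibility of component k is w_k f_k(x) divided by Σ_j w_j f_j(x).
Evaluate each component's likelihood at the observed value:
  f_I = 0.21
  f_II = 0.35
Weight by the priors:
  w_I·f_I = 0.31 × 0.21 = 0.0651
  w_II·f_II = 0.69 × 0.35 = 0.2415
Normaliser: 0.0651 + 0.2415 = 0.3066
P(Topic II | 'prior') ≈ 0.788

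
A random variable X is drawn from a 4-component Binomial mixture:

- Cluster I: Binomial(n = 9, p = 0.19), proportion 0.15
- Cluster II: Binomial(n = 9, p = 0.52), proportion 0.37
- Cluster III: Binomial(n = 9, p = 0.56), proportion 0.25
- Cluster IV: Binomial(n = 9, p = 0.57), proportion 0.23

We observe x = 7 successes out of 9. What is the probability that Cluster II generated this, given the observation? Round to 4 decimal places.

0.3444

Posterior ∝ prior × likelihood, so P(k | x) ∝ w_k f_k(x); normalise over all components.
Evaluate each component's likelihood at the observed value:
  L_I = C(9,7)·0.19^7·0.81^2 = 36·8.93872e-06·0.6561 = 0.000211129
  L_II = C(9,7)·0.52^7·0.48^2 = 36·0.0102807·0.2304 = 0.0852724
  L_III = C(9,7)·0.56^7·0.44^2 = 36·0.0172709·0.1936 = 0.120372
  L_IV = C(9,7)·0.57^7·0.43^2 = 36·0.019549·0.1849 = 0.130126
Unnormalised posteriors:
  w_I·L_I = 0.15 × 0.000211129 = 3.16693e-05
  w_II·L_II = 0.37 × 0.0852724 = 0.0315508
  w_III·L_III = 0.25 × 0.120372 = 0.0300929
  w_IV·L_IV = 0.23 × 0.130126 = 0.0299289
Evidence: 3.16693e-05 + 0.0315508 + 0.0300929 + 0.0299289 = 0.0916043
Responsibility of Cluster II: 0.0315508 / 0.0916043 ≈ 0.3444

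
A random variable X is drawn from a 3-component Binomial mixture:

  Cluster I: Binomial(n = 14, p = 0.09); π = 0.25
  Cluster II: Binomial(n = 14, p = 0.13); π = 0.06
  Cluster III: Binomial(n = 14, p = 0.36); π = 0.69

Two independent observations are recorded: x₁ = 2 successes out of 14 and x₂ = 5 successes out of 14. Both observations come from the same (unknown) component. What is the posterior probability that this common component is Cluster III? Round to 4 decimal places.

0.9261

Apply Bayes' rule: the posterior for each component is proportional to its prior times its likelihood at x.
Since both observations come from the same component, the likelihood for component k is f_k(x₁)·f_k(x₂).
  f_I = [C(14,2)·0.09^2·0.91^12 = 91·0.0081·0.322475 = 0.237697] × [0.00505882] = 0.00120246
  f_II = [C(14,2)·0.13^2·0.87^12 = 91·0.0169·0.188032 = 0.289174] × [0.0212253] = 0.00613781
  f_III = [C(14,2)·0.36^2·0.64^12 = 91·0.1296·0.00472237 = 0.0556937] × [0.21807] = 0.0121451
Unnormalised posteriors:
  π_I·f_I = 0.25 × 0.00120246 = 0.000300616
  π_II·f_II = 0.06 × 0.00613781 = 0.000368268
  π_III·f_III = 0.69 × 0.0121451 = 0.00838014
Denominator: 0.000300616 + 0.000368268 + 0.00838014 = 0.00904903
P(Cluster III | x) ≈ 0.9261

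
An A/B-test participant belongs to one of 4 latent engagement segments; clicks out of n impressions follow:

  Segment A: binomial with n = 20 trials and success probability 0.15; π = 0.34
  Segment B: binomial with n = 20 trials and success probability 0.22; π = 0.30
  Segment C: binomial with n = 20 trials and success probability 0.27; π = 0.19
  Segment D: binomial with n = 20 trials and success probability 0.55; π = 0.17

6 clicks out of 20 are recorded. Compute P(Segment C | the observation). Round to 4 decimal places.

The responsibility of component k is π_k f_k(x) divided by Σ_j π_j f_j(x).
Component likelihoods at x = 6 clicks out of 20:
  L_A = 0.0453729
  L_B = 0.135595
  L_C = 0.183268
  L_D = 0.0149808
Prior × likelihood for each component:
  π_A·L_A = 0.34 × 0.0453729 = 0.0154268
  π_B·L_B = 0.30 × 0.135595 = 0.0406786
  π_C·L_C = 0.19 × 0.183268 = 0.0348209
  π_D·L_D = 0.17 × 0.0149808 = 0.00254674
Normaliser: 0.0154268 + 0.0406786 + 0.0348209 + 0.00254674 = 0.093473
So the posterior for Segment C is 0.0348209 / 0.093473 ≈ 0.3725.

0.3725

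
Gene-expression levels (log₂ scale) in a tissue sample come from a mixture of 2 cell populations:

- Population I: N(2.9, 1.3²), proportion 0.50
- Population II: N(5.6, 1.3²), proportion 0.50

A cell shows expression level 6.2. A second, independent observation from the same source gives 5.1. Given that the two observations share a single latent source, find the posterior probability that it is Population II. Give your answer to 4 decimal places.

Posterior ∝ prior × likelihood, so P(k | x) ∝ P(Z=k) f_k(x); normalise over all components.
Since both observations come from the same component, the likelihood for component k is f_k(x₁)·f_k(x₂).
  f_I = [(1/(1.3·√(2π)))·exp(−(6.2−2.9)²/(2·1.3²)) = 0.306879·exp(-3.22189) = 0.0122382] × [0.0732955] = 0.000897003
  f_II = [(1/(1.3·√(2π)))·exp(−(6.2−5.6)²/(2·1.3²)) = 0.306879·exp(-0.10651) = 0.275874] × [0.285] = 0.0786239
Multiply by the mixture weights:
  P(Z=I)·f_I = 0.50 × 0.000897003 = 0.000448501
  P(Z=II)·f_II = 0.50 × 0.0786239 = 0.039312
Sum: 0.000448501 + 0.039312 = 0.0397605
P(Population II | x₁, x₂) ≈ 0.9887

0.9887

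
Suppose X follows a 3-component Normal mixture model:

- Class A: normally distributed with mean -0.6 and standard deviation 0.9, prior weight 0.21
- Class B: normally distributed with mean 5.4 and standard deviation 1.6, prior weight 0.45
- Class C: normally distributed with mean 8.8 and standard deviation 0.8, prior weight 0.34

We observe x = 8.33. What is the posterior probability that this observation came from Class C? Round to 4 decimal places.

0.8718

P(component k | x) = P(Z=k)·f_k(x) / marginal(x), where marginal(x) = Σ_j P(Z=j)·f_j(x).
Evaluate each component's likelihood at the observed value:
  p_A = (1/(0.9·√(2π)))·exp(−(8.33−-0.6)²/(2·0.9²)) = 0.443269·exp(-49.22525) = 1.8553e-22
  p_B = (1/(1.6·√(2π)))·exp(−(8.33−5.4)²/(2·1.6²)) = 0.249339·exp(-1.67674) = 0.0466221
  p_C = (1/(0.8·√(2π)))·exp(−(8.33−8.8)²/(2·0.8²)) = 0.498678·exp(-0.17258) = 0.419634
Prior × likelihood for each component:
  P(Z=A)·p_A = 0.21 × 1.8553e-22 = 3.89613e-23
  P(Z=B)·p_B = 0.45 × 0.0466221 = 0.0209799
  P(Z=C)·p_C = 0.34 × 0.419634 = 0.142675
Marginal: 3.89613e-23 + 0.0209799 + 0.142675 = 0.163655
Responsibility of Class C: 0.142675 / 0.163655 ≈ 0.8718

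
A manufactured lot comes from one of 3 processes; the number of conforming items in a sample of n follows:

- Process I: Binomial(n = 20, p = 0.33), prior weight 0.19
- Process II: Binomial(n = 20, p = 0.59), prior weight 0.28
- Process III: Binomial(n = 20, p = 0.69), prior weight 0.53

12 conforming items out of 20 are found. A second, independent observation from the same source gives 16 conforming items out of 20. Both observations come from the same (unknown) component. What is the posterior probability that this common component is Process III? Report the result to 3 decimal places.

0.841

Posterior ∝ prior × likelihood, so P(k | x) ∝ π_k f_k(x); normalise over all components.
Since both observations come from the same component, the likelihood for component k is f_k(x₁)·f_k(x₂).
  p_I = [C(20,12)·0.33^12·0.67^8 = 125970·1.66789e-06·0.0406068 = 0.00853165] × [1.93115e-05] = 1.64759e-07
  p_II = [C(20,12)·0.59^12·0.41^8 = 125970·0.0017792·0.000798493 = 0.178963] × [0.0295163] = 0.00528231
  p_III = [C(20,12)·0.69^12·0.31^8 = 125970·0.0116463·8.52891e-05 = 0.125127] × [0.118121] = 0.01478
Multiply by the mixture weights:
  π_I·p_I = 0.19 × 1.64759e-07 = 3.13042e-08
  π_II·p_II = 0.28 × 0.00528231 = 0.00147905
  π_III·p_III = 0.53 × 0.01478 = 0.00783342
Normaliser: 3.13042e-08 + 0.00147905 + 0.00783342 = 0.0093125
P(Process III | data) ≈ 0.841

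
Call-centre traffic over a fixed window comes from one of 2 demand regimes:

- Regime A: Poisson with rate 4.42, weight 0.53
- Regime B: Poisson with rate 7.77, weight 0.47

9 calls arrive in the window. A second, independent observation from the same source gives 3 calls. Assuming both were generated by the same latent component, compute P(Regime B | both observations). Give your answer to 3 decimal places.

By Bayes' theorem, P(k | x) = π_k f_k(x) / Σ_j π_j f_j(x).
Since both observations come from the same component, the likelihood for component k is f_k(x₁)·f_k(x₂).
  L_A = [e^(−4.42)·4.42^9/9! = 0.0213528] × [0.173194] = 0.00369819
  L_B = [e^(−7.77)·7.77^9/9! = 0.120104] × [0.0330099] = 0.00396462
Unnormalised posteriors:
  π_A·L_A = 0.53 × 0.00369819 = 0.00196004
  π_B·L_B = 0.47 × 0.00396462 = 0.00186337
Sum: 0.00196004 + 0.00186337 = 0.00382341
P(Regime B | x₁, x₂) ≈ 0.487

0.487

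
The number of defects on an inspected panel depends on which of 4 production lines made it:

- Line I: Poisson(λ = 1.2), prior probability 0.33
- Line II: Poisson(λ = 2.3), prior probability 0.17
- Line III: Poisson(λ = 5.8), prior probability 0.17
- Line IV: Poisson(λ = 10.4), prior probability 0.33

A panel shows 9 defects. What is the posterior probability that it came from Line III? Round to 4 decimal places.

0.2107

P(component k | x) = P(Z=k)·f_k(x) / marginal(x), where marginal(x) = Σ_j P(Z=j)·f_j(x).
Component likelihoods at x = 9 defects:
  L_I = 4.28267e-06
  L_II = 0.000497634
  L_III = 0.0619699
  L_IV = 0.119364
Unnormalised posteriors:
  P(Z=I)·L_I = 0.33 × 4.28267e-06 = 1.41328e-06
  P(Z=II)·L_II = 0.17 × 0.000497634 = 8.45978e-05
  P(Z=III)·L_III = 0.17 × 0.0619699 = 0.0105349
  P(Z=IV)·L_IV = 0.33 × 0.119364 = 0.0393902
Sum: 1.41328e-06 + 8.45978e-05 + 0.0105349 + 0.0393902 = 0.0500111
Responsibility of Line III: 0.0105349 / 0.0500111 ≈ 0.2107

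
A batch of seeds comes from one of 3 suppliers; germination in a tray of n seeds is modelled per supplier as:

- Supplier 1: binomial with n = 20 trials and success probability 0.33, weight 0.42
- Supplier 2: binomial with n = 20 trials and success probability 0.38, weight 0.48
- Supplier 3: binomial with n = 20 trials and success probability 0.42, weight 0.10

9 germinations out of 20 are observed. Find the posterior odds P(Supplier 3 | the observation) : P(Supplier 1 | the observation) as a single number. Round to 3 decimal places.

0.427

The posterior odds equal the prior odds times the likelihood ratio: (w_i/w_j)·(f_i(x)/f_j(x)).
Binomial probabilities:
  L_1 = 0.0952038
  L_2 = 0.1444
  L_3 = 0.17067
Posterior odds = (w_3·L_3) / (w_1·L_1) = (0.10·0.17067) / (0.42·0.0952038) = 0.017067 / 0.0399856 ≈ 0.427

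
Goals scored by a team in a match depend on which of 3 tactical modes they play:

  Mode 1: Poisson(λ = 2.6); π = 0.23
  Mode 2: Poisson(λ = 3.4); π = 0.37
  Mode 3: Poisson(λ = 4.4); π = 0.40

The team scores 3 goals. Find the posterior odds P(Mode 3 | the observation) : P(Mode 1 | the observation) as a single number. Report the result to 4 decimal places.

Since P(k|x) ∝ π_k f_k(x), the posterior odds are π_i f_i(x) / (π_j f_j(x)).
Component likelihoods at x = 3 goals:
  p_1 = e^(−2.6)·2.6^3/3! = 0.217572
  p_2 = e^(−3.4)·3.4^3/3! = 0.218617
  p_3 = e^(−4.4)·4.4^3/3! = 0.174305
Posterior odds = (π_3·p_3) / (π_1·p_1) = (0.40·0.174305) / (0.23·0.217572) = 0.0697222 / 0.0500416 ≈ 1.3933

1.3933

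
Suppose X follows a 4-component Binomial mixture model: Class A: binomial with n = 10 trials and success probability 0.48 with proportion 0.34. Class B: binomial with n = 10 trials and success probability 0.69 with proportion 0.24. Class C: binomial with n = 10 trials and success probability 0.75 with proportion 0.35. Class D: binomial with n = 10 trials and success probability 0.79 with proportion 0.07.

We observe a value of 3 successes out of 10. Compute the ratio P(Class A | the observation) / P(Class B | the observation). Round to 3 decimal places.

17.821

The posterior odds equal the prior odds times the likelihood ratio: (π_i/π_j)·(f_i(x)/f_j(x)).
Evaluate each component's likelihood at the observed value:
  L_A = 0.136436
  L_B = 0.0108458
  L_C = 0.0030899
  L_D = 0.00106561
0.0463882 / 0.00260298 ≈ 17.821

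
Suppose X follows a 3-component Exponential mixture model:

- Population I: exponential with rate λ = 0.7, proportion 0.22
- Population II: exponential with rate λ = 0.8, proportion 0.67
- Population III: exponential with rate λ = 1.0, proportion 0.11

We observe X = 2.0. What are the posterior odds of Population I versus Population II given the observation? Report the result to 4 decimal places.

Posterior odds = (P(Z=i) f_i(x)) / (P(Z=j) f_j(x)); the normalising sum cancels.
Evaluate each component's likelihood at the observed value:
  f_I = 0.7·e^(−0.7·2.0) = 0.7·e^(−1.4000) = 0.172618
  f_II = 0.8·e^(−0.8·2.0) = 0.8·e^(−1.6000) = 0.161517
  f_III = 1.0·e^(−1.0·2.0) = 1.0·e^(−2.0000) = 0.135335
Odds = (0.22/0.67) × (0.172618/0.161517) = 0.328358 × 1.06873 ≈ 0.3509

0.3509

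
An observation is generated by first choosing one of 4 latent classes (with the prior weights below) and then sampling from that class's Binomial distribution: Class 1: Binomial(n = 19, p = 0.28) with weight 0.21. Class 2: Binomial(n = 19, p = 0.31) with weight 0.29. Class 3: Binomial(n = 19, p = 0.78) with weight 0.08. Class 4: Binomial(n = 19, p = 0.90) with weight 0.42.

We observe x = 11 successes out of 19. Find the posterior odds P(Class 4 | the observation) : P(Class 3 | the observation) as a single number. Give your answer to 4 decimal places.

0.0462

Since P(k|x) ∝ P(Z=k) f_k(x), the posterior odds are P(Z=i) f_i(x) / (P(Z=j) f_j(x)).
Binomial probabilities:
  f_1 = C(19,11)·0.28^11·0.72^8 = 75582·8.29351e-07·0.0722204 = 0.00452706
  f_2 = C(19,11)·0.31^11·0.69^8 = 75582·2.54085e-06·0.0513798 = 0.0098671
  f_3 = C(19,11)·0.78^11·0.22^8 = 75582·0.0650191·5.48759e-06 = 0.0269675
  f_4 = C(19,11)·0.90^11·0.10^8 = 75582·0.313811·1e-08 = 0.000237184
9.96174e-05 / 0.0021574 ≈ 0.0462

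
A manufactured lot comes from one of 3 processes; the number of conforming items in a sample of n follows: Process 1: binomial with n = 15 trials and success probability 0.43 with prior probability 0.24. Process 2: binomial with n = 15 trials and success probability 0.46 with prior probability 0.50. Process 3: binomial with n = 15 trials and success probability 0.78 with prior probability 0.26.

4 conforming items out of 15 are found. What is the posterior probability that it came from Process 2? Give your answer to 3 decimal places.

The responsibility of component k is w_k f_k(x) divided by Σ_j w_j f_j(x).
Evaluate each component's likelihood at the observed value:
  L_1 = C(15,4)·0.43^4·0.57^11 = 1365·0.034188·0.00206359 = 0.0963008
  L_2 = C(15,4)·0.46^4·0.54^11 = 1365·0.0447746·0.0011385 = 0.0695817
  L_3 = C(15,4)·0.78^4·0.22^11 = 1365·0.370151·5.84318e-08 = 2.9523e-05
Weight by the priors:
  w_1·L_1 = 0.24 × 0.0963008 = 0.0231122
  w_2·L_2 = 0.50 × 0.0695817 = 0.0347909
  w_3·L_3 = 0.26 × 2.9523e-05 = 7.67598e-06
Evidence: 0.0231122 + 0.0347909 + 7.67598e-06 = 0.0579107
Responsibility of Process 2: 0.0347909 / 0.0579107 ≈ 0.601

0.601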